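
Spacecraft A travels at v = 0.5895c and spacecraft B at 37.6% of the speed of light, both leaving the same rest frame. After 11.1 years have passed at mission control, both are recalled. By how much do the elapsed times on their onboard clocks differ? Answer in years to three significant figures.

|τ_A − τ_B| = 1.32 years

A: γ = 1/√(1 − 0.5895²) = 1/√0.6525 = 1.238; τ_A = 11.1/1.238 = 8.966 years.
B: β = 0.376; γ = 1/√(1 − 0.376²) = 1/√0.8586 = 1.079; τ_B = 11.1/1.079 = 10.29 years.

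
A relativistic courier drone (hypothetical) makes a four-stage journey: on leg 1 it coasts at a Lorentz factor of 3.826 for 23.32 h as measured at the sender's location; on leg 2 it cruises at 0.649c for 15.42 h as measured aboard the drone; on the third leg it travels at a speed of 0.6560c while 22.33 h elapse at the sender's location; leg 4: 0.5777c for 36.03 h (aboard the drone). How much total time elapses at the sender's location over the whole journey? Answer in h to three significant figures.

Δt = 110 h

Leg 1: 23.32 h is already measured at the sender's location.
Leg 2: γ = 1/√(1 − 0.649²) = 1/√0.5788 = 1.314; Δt_2 = 1.314 × 15.42 = 20.27 h.
Leg 3: 22.33 h is already measured at the sender's location.
Leg 4: γ = 1/√(1 − 0.5777²) = 1/√0.6663 = 1.225; Δt_4 = 1.225 × 36.03 = 44.14 h.
Total: 23.32 + 20.27 + 22.33 + 44.14 h.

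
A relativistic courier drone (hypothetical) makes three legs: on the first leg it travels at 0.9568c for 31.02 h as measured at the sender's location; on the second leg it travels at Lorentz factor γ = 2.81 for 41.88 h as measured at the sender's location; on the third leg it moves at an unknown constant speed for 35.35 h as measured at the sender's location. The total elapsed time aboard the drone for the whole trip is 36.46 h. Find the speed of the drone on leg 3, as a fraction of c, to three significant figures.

β = 0.935

Leg 1: γ = 1/√(1 − 0.9568²) = 1/√0.08453 = 3.439; τ_1 = 31.02/3.439 = 9.019 h.
Leg 2: γ = 2.81; τ_2 = 41.88/2.810 = 14.90 h.
Leg 3: speed unknown; τ_3 = 35.35/γ_3.
Total proper time: 9.019 + 14.90 + τ_3 = 36.46, so τ_3 = 36.46 − 23.92 = 12.54 h.
γ_3 = 35.35/12.54 = 2.820; β = √(1 − 1/γ²) = √0.8742.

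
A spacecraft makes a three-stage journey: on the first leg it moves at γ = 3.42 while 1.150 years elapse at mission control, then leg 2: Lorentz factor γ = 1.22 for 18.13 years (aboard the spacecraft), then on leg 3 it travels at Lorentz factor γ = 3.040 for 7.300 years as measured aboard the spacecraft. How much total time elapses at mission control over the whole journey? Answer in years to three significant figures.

Δt = 45.5 years

Leg 1: 1.150 years is already measured at mission control.
Leg 2: γ = 1.22; Δt_2 = 1.220 × 18.13 = 22.12 years.
Leg 3: γ = 3.040; Δt_3 = 3.040 × 7.300 = 22.19 years.
Total: 1.150 + 22.12 + 22.19 years.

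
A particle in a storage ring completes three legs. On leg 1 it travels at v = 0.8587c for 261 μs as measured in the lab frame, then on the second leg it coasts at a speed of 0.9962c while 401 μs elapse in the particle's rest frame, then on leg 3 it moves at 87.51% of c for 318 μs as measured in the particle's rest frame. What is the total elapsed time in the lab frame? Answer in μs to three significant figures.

Δt = 5520 μs

Leg 1: 261 μs is already measured in the lab frame.
Leg 2: γ = 1/√(1 − 0.9962²) = 1/√0.007586 = 11.48; Δt_2 = 11.48 × 401 = 4604 μs.
Leg 3: β = 0.8751; γ = 1/√(1 − 0.8751²) = 1/√0.2342 = 2.066; Δt_3 = 2.066 × 318 = 657.1 μs.
Total: 261.0 + 4604 + 657.1 μs.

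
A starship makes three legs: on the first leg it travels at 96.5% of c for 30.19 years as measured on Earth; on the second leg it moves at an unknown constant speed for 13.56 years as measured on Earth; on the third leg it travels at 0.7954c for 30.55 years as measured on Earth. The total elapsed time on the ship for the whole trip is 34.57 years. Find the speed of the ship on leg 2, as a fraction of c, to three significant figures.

β = 0.800

Leg 1: β = 0.965; γ = 1/√(1 − 0.965²) = 1/√0.06878 = 3.813; τ_1 = 30.19/3.813 = 7.917 years.
Leg 2: speed unknown; τ_2 = 13.56/γ_2.
Leg 3: γ = 1/√(1 − 0.7954²) = 1/√0.3673 = 1.650; τ_3 = 30.55/1.650 = 18.52 years.
Total proper time: 7.917 + τ_2 + 18.52 = 34.57, so τ_2 = 34.57 − 26.43 = 8.137 years.
γ_2 = 13.56/8.137 = 1.667; β = √(1 − 1/γ²) = √0.6399.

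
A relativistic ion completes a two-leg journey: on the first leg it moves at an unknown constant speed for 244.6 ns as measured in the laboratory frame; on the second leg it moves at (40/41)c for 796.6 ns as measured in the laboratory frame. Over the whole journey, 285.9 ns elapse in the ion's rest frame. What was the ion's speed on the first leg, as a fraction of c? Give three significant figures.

Leg 1: speed unknown; τ_1 = 244.6/γ_1.
Leg 2: γ = 1/√(1 − (40/41)²) = 41/9 ≈ 4.556; τ_2 = 796.6/4.556 = 174.9 ns.
Total proper time: τ_1 + 174.9 = 285.9, so τ_1 = 285.9 − 174.9 = 111.0 ns.
γ_1 = 244.6/111.0 = 2.203; β = √(1 − 1/γ²) = √0.7939.

β = 0.891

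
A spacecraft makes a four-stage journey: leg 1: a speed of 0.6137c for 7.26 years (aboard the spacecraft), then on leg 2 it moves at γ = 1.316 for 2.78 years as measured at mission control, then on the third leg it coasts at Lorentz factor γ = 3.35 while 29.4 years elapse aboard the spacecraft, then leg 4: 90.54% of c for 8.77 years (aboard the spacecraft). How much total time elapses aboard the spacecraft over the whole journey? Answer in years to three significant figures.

τ = 47.5 years

Leg 1: 7.26 years is already measured aboard the spacecraft.
Leg 2: γ = 1.316; τ_2 = 2.78/1.316 = 2.112 years.
Leg 3: 29.4 years is already measured aboard the spacecraft.
Leg 4: 8.77 years is already measured aboard the spacecraft.
Total: 7.260 + 2.112 + 29.40 + 8.770 years.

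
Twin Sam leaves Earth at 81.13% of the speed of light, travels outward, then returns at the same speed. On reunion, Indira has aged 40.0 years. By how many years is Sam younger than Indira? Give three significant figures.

β = 0.8113; γ = 1/√(1 − 0.8113²) = 1/√0.3418 = 1.710
Sam's elapsed proper time: τ = 40.0/1.710 = 23.39 years.
Age gap = Δt − τ = 40.0 − 23.39 years.

Δt − τ = 16.6 years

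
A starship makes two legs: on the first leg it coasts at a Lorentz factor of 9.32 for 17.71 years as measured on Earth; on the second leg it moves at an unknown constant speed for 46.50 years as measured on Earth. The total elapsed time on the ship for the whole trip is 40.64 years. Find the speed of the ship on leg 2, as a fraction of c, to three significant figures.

Leg 1: γ = 9.32; τ_1 = 17.71/9.320 = 1.900 years.
Leg 2: speed unknown; τ_2 = 46.50/γ_2.
Total proper time: 1.900 + τ_2 = 40.64, so τ_2 = 40.64 − 1.900 = 38.74 years.
γ_2 = 46.50/38.74 = 1.200; β = √(1 − 1/γ²) = √0.3059.

β = 0.553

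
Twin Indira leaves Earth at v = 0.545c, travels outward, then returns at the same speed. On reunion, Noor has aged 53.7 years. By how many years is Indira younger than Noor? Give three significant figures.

Δt − τ = 8.68 years

γ = 1/√(1 − 0.545²) = 1/√0.7030 = 1.193
Indira's elapsed proper time: τ = 53.7/1.193 = 45.02 years.
Age gap = Δt − τ = 53.7 − 45.02 years.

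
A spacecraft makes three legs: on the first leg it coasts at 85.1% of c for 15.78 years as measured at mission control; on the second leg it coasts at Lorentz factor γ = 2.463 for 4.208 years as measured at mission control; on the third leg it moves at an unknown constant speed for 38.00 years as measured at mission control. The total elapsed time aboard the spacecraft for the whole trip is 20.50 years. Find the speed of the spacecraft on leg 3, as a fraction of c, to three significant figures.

β = 0.961

Leg 1: β = 0.851; γ = 1/√(1 − 0.851²) = 1/√0.2758 = 1.904; τ_1 = 15.78/1.904 = 8.287 years.
Leg 2: γ = 2.463; τ_2 = 4.208/2.463 = 1.708 years.
Leg 3: speed unknown; τ_3 = 38.00/γ_3.
Total proper time: 8.287 + 1.708 + τ_3 = 20.50, so τ_3 = 20.50 − 9.996 = 10.50 years.
γ_3 = 38.00/10.50 = 3.618; β = √(1 − 1/γ²) = √0.9236.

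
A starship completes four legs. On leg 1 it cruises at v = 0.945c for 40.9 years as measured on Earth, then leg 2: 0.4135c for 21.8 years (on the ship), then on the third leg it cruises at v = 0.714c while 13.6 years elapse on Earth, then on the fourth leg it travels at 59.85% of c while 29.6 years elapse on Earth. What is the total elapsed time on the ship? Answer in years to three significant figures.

Leg 1: γ = 1/√(1 − 0.945²) = 1/√0.1070 = 3.057; τ_1 = 40.9/3.057 = 13.38 years.
Leg 2: 21.8 years is already measured on the ship.
Leg 3: γ = 1/√(1 − 0.714²) = 1/√0.4902 = 1.428; τ_3 = 13.6/1.428 = 9.522 years.
Leg 4: β = 0.5985; γ = 1/√(1 − 0.5985²) = 1/√0.6418 = 1.248; τ_4 = 29.6/1.248 = 23.71 years.
Total: 13.38 + 21.80 + 9.522 + 23.71 years.

τ = 68.4 years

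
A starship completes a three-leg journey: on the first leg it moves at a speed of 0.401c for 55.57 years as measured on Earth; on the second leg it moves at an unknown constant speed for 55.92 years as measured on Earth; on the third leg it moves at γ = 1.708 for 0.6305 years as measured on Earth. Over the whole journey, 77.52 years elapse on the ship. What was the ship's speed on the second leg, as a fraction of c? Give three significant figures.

Leg 1: γ = 1/√(1 − 0.401²) = 1/√0.8392 = 1.092; τ_1 = 55.57/1.092 = 50.91 years.
Leg 2: speed unknown; τ_2 = 55.92/γ_2.
Leg 3: γ = 1.708; τ_3 = 0.6305/1.708 = 0.3691 years.
Total proper time: 50.91 + τ_2 + 0.3691 = 77.52, so τ_2 = 77.52 − 51.28 = 26.24 years.
γ_2 = 55.92/26.24 = 2.131; β = √(1 − 1/γ²) = √0.7797.

β = 0.883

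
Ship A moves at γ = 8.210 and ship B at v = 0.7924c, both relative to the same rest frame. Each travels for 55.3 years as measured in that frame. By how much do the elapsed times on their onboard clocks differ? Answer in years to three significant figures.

A: γ = 8.210; τ_A = 55.3/8.210 = 6.736 years.
B: γ = 1/√(1 − 0.7924²) = 1/√0.3721 = 1.639; τ_B = 55.3/1.639 = 33.73 years.

|τ_A − τ_B| = 27.0 years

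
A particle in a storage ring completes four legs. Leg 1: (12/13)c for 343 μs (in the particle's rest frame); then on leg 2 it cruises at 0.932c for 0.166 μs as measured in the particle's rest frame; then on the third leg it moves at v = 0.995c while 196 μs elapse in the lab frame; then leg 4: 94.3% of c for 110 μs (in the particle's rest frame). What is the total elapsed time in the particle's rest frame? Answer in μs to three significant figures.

τ = 473 μs

Leg 1: 343 μs is already measured in the particle's rest frame.
Leg 2: 0.166 μs is already measured in the particle's rest frame.
Leg 3: γ = 1/√(1 − 0.995²) = 1/√0.009975 = 10.01; τ_3 = 196/10.01 = 19.58 μs.
Leg 4: 110 μs is already measured in the particle's rest frame.
Total: 343.0 + 0.1660 + 19.58 + 110.0 μs.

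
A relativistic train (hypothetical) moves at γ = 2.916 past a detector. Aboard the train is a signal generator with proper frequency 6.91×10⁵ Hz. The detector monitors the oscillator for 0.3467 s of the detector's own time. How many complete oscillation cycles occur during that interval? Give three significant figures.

N = 8.22×10⁴

γ = 2.916
During 0.3467 s of lab time, the oscillator's proper time advances by τ = Δt/γ = 0.3467/2.916 = 0.1189 s = 1.189×10⁻¹ s.
N = f × τ = 6.91×10⁵ × 1.189×10⁻¹ = 8.216×10⁴.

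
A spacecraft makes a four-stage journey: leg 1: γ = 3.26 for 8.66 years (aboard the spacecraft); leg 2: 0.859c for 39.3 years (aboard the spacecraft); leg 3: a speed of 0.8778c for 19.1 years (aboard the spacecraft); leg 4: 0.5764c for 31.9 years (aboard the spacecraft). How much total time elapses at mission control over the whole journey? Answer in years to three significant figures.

Leg 1: γ = 3.26; Δt_1 = 3.260 × 8.66 = 28.23 years.
Leg 2: γ = 1/√(1 − 0.859²) = 1/√0.2621 = 1.953; Δt_2 = 1.953 × 39.3 = 76.76 years.
Leg 3: γ = 1/√(1 − 0.8778²) = 1/√0.2295 = 2.088; Δt_3 = 2.088 × 19.1 = 39.87 years.
Leg 4: γ = 1/√(1 − 0.5764²) = 1/√0.6678 = 1.224; Δt_4 = 1.224 × 31.9 = 39.04 years.
Total: 28.23 + 76.76 + 39.87 + 39.04 years.

Δt = 184 years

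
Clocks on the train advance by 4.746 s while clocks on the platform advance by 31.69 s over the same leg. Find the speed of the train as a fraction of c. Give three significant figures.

The proper time is measured on the train (both events occur at the train's location); Δt is measured on the platform. γ = Δt/τ = 31.69/4.746 = 6.677.
β = √(1 − 1/γ²) = √(1 − 0.02243) = √0.9776

v = 0.989c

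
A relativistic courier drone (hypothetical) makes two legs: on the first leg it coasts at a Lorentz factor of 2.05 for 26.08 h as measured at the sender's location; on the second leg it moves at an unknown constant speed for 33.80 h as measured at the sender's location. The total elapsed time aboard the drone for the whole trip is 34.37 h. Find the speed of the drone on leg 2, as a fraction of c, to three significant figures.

β = 0.768

Leg 1: γ = 2.05; τ_1 = 26.08/2.050 = 12.72 h.
Leg 2: speed unknown; τ_2 = 33.80/γ_2.
Total proper time: 12.72 + τ_2 = 34.37, so τ_2 = 34.37 − 12.72 = 21.65 h.
γ_2 = 33.80/21.65 = 1.561; β = √(1 − 1/γ²) = √0.5898.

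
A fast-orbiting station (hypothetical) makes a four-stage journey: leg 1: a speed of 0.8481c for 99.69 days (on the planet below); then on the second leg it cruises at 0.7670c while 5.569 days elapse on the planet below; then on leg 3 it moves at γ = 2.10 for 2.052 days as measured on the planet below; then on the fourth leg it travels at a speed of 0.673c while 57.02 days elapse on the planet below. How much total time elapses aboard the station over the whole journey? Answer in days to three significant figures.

τ = 99.5 days

Leg 1: γ = 1/√(1 − 0.8481²) = 1/√0.2807 = 1.887; τ_1 = 99.69/1.887 = 52.82 days.
Leg 2: γ = 1/√(1 − 0.7670²) = 1/√0.4117 = 1.558; τ_2 = 5.569/1.558 = 3.573 days.
Leg 3: γ = 2.10; τ_3 = 2.052/2.100 = 0.9771 days.
Leg 4: γ = 1/√(1 − 0.673²) = 1/√0.5471 = 1.352; τ_4 = 57.02/1.352 = 42.17 days.
Total: 52.82 + 3.573 + 0.9771 + 42.17 days.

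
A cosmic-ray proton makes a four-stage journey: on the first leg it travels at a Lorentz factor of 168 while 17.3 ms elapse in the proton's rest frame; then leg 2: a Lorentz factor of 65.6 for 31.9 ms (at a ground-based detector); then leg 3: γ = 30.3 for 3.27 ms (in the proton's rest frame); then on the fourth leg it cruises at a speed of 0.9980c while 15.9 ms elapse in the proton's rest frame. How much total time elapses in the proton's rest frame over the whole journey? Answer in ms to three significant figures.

Leg 1: 17.3 ms is already measured in the proton's rest frame.
Leg 2: γ = 65.6; τ_2 = 31.9/65.60 = 0.4863 ms.
Leg 3: 3.27 ms is already measured in the proton's rest frame.
Leg 4: 15.9 ms is already measured in the proton's rest frame.
Total: 17.30 + 0.4863 + 3.270 + 15.90 ms.

τ = 37.0 ms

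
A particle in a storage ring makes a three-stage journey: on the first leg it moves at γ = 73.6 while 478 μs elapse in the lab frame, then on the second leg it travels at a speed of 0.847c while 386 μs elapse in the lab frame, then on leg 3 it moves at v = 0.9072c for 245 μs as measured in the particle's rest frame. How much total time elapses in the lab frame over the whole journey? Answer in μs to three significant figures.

Δt = 1450 μs

Leg 1: 478 μs is already measured in the lab frame.
Leg 2: 386 μs is already measured in the lab frame.
Leg 3: γ = 1/√(1 − 0.9072²) = 1/√0.1770 = 2.377; Δt_3 = 2.377 × 245 = 582.4 μs.
Total: 478.0 + 386.0 + 582.4 μs.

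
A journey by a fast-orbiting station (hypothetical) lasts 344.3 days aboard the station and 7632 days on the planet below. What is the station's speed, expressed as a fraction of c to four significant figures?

β = 0.9990

The proper time is measured aboard the station (both events occur at the station's location); Δt is measured on the planet below. γ = Δt/τ = 7632/344.3 = 22.17.
β = √(1 − 1/γ²) = √(1 − 0.002035) = √0.9980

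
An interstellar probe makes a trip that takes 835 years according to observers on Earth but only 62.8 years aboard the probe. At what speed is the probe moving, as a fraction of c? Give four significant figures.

The proper time is measured aboard the probe (both events occur at the probe's location); Δt is measured on Earth. γ = Δt/τ = 835/62.8 = 13.30.
β = √(1 − 1/γ²) = √(1 − 0.005656) = √0.9943

β = 0.9972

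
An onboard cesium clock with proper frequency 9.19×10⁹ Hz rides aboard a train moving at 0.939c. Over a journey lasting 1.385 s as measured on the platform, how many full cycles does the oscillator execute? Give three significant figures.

γ = 1/√(1 − 0.939²) = 1/√0.1183 = 2.908
The oscillator's own cycle count is N = f × τ where τ is the proper time on the train. τ = Δt/γ = 1.385/2.908 = 0.4763 s = 4.763×10⁻¹ s.
N = 9.19×10⁹ × 4.763×10⁻¹ = 4.377×10⁹.

N = 4.38×10⁹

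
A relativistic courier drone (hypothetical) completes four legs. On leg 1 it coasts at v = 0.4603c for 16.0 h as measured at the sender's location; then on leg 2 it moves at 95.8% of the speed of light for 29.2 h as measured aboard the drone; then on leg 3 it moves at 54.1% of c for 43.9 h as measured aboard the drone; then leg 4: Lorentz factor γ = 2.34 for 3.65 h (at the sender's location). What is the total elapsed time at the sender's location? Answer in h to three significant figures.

Δt = 174 h

Leg 1: 16.0 h is already measured at the sender's location.
Leg 2: β = 0.958; γ = 1/√(1 − 0.958²) = 1/√0.08224 = 3.487; Δt_2 = 3.487 × 29.2 = 101.8 h.
Leg 3: β = 0.541; γ = 1/√(1 − 0.541²) = 1/√0.7073 = 1.189; Δt_3 = 1.189 × 43.9 = 52.20 h.
Leg 4: 3.65 h is already measured at the sender's location.
Total: 16.00 + 101.8 + 52.20 + 3.650 h.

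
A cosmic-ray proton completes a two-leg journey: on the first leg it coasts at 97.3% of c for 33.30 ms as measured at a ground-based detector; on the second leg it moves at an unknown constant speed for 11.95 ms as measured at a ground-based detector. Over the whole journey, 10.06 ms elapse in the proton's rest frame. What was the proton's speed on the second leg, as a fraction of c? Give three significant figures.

Leg 1: β = 0.973; γ = 1/√(1 − 0.973²) = 1/√0.05327 = 4.333; τ_1 = 33.30/4.333 = 7.686 ms.
Leg 2: speed unknown; τ_2 = 11.95/γ_2.
Total proper time: 7.686 + τ_2 = 10.06, so τ_2 = 10.06 − 7.686 = 2.374 ms.
γ_2 = 11.95/2.374 = 5.033; β = √(1 − 1/γ²) = √0.9605.

β = 0.980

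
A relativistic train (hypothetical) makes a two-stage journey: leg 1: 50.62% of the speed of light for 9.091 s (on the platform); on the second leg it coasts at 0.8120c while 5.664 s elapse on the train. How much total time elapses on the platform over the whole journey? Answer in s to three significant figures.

Leg 1: 9.091 s is already measured on the platform.
Leg 2: γ = 1/√(1 − 0.8120²) = 1/√0.3407 = 1.713; Δt_2 = 1.713 × 5.664 = 9.704 s.
Total: 9.091 + 9.704 s.

Δt = 18.8 s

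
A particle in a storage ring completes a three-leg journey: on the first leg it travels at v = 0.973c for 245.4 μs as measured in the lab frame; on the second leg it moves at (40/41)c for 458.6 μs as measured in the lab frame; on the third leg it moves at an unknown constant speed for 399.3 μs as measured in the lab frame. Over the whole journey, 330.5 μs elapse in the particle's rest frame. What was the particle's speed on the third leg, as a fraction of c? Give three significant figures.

β = 0.901

Leg 1: γ = 1/√(1 − 0.973²) = 1/√0.05327 = 4.333; τ_1 = 245.4/4.333 = 56.64 μs.
Leg 2: γ = 1/√(1 − (40/41)²) = 41/9 ≈ 4.556; τ_2 = 458.6/4.556 = 100.7 μs.
Leg 3: speed unknown; τ_3 = 399.3/γ_3.
Total proper time: 56.64 + 100.7 + τ_3 = 330.5, so τ_3 = 330.5 − 157.3 = 173.2 μs.
γ_3 = 399.3/173.2 = 2.306; β = √(1 − 1/γ²) = √0.8119.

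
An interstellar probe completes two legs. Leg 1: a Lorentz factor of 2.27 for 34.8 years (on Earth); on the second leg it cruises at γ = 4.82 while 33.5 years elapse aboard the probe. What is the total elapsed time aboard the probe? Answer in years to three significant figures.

Leg 1: γ = 2.27; τ_1 = 34.8/2.270 = 15.33 years.
Leg 2: 33.5 years is already measured aboard the probe.
Total: 15.33 + 33.50 years.

τ = 48.8 years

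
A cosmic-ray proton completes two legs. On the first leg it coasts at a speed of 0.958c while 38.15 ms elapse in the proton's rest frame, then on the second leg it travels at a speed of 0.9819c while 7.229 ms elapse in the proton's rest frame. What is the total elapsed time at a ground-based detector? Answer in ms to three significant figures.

Δt = 171 ms

Leg 1: γ = 1/√(1 − 0.958²) = 1/√0.08224 = 3.487; Δt_1 = 3.487 × 38.15 = 133.0 ms.
Leg 2: γ = 1/√(1 − 0.9819²) = 1/√0.03587 = 5.280; Δt_2 = 5.280 × 7.229 = 38.17 ms.
Total: 133.0 + 38.17 ms.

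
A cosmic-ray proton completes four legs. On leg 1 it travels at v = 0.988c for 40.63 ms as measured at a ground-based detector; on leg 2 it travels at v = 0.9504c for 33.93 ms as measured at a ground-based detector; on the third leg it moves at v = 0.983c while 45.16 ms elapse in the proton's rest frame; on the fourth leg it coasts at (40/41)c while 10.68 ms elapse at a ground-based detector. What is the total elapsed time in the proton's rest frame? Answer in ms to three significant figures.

τ = 64.3 ms

Leg 1: γ = 1/√(1 − 0.988²) = 1/√0.02386 = 6.474; τ_1 = 40.63/6.474 = 6.275 ms.
Leg 2: γ = 1/√(1 − 0.9504²) = 1/√0.09674 = 3.215; τ_2 = 33.93/3.215 = 10.55 ms.
Leg 3: 45.16 ms is already measured in the proton's rest frame.
Leg 4: γ = 1/√(1 − (40/41)²) = 41/9 ≈ 4.556; τ_4 = 10.68/4.556 = 2.344 ms.
Total: 6.275 + 10.55 + 45.16 + 2.344 ms.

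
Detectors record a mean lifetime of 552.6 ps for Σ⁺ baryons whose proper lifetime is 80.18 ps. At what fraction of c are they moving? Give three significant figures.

β = 0.989

γ = Δt/τ₀ = 552.6/80.18 = 6.892
β = √(1 − 1/γ²) = √(1 − 0.02105) = √0.9789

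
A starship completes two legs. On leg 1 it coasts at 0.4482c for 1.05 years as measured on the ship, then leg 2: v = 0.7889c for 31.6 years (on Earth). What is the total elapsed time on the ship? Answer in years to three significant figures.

τ = 20.5 years

Leg 1: 1.05 years is already measured on the ship.
Leg 2: γ = 1/√(1 − 0.7889²) = 1/√0.3776 = 1.627; τ_2 = 31.6/1.627 = 19.42 years.
Total: 1.050 + 19.42 years.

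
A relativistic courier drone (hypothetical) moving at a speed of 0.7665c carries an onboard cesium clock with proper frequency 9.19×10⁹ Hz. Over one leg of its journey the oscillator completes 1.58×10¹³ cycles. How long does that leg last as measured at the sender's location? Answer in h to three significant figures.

Δt = 0.744 h

γ = 1/√(1 − 0.7665²) = 1/√0.4125 = 1.557
Proper time for N cycles: τ = N/f = 1.58×10¹³/(9.19×10⁹) = 1.719×10³ s = 0.4776 h.
Lab-frame duration Δt = γτ = 1.557 × 0.4776 = 0.7436 h.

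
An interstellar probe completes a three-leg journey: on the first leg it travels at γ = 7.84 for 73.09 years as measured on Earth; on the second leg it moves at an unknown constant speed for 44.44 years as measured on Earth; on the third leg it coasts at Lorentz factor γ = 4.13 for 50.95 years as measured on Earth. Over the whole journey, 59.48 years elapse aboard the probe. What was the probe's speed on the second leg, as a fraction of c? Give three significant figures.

Leg 1: γ = 7.84; τ_1 = 73.09/7.840 = 9.323 years.
Leg 2: speed unknown; τ_2 = 44.44/γ_2.
Leg 3: γ = 4.13; τ_3 = 50.95/4.130 = 12.34 years.
Total proper time: 9.323 + τ_2 + 12.34 = 59.48, so τ_2 = 59.48 − 21.66 = 37.82 years.
γ_2 = 44.44/37.82 = 1.175; β = √(1 − 1/γ²) = √0.2757.

β = 0.525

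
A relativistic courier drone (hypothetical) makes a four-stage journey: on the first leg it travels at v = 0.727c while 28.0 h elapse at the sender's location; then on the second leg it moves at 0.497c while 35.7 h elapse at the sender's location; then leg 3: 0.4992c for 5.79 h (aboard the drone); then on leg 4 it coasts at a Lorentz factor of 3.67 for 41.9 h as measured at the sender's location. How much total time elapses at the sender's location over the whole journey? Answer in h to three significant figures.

Leg 1: 28.0 h is already measured at the sender's location.
Leg 2: 35.7 h is already measured at the sender's location.
Leg 3: γ = 1/√(1 − 0.4992²) = 1/√0.7508 = 1.154; Δt_3 = 1.154 × 5.79 = 6.682 h.
Leg 4: 41.9 h is already measured at the sender's location.
Total: 28.00 + 35.70 + 6.682 + 41.90 h.

Δt = 112 h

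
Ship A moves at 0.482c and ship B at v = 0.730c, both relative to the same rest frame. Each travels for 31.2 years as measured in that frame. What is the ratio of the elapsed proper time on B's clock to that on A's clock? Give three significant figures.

A: γ = 1/√(1 − 0.482²) = 1/√0.7677 = 1.141. B: γ = 1/√(1 − 0.730²) = 1/√0.4671 = 1.463.
τ_A/τ_B = γ_B/γ_A = 1.463/1.141 = 1.282, so τ_B/τ_A = 0.7800.

τ_B/τ_A = 0.780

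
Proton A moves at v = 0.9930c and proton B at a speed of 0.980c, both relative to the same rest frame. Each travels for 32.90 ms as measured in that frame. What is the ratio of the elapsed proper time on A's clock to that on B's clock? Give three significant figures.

τ_A/τ_B = 0.594

A: γ = 1/√(1 − 0.9930²) = 1/√0.01395 = 8.466. B: γ = 1/√(1 − 0.980²) = 1/√0.03960 = 5.025.
τ_A/τ_B = γ_B/γ_A = 5.025/8.466 = 0.5935, so τ_A/τ_B = 0.5935.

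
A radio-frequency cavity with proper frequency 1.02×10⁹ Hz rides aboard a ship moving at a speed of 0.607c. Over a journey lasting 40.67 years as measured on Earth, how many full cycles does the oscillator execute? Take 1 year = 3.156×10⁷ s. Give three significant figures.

γ = 1/√(1 − 0.607²) = 1/√0.6316 = 1.258
The oscillator's own cycle count is N = f × τ where τ is the proper time on the ship. τ = Δt/γ = 40.67/1.258 = 32.32 years = 1.020×10⁹ s.
N = 1.02×10⁹ × 1.020×10⁹ = 1.040×10¹⁸.

N = 1.04×10¹⁸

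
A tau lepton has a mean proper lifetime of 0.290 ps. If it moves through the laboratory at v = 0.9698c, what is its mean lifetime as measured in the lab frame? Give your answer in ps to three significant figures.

γ = 1/√(1 − 0.9698²) = 1/√0.05949 = 4.100
The rest-frame lifetime is the proper time; the lab measures the dilated interval Δt = γτ₀ = 4.100 × 0.290 ps.

Δt = 1.19 ps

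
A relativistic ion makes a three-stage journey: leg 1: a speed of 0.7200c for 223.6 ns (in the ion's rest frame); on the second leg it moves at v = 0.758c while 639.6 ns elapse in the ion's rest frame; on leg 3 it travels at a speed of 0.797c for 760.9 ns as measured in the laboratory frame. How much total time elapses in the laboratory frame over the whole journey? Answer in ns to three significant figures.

Leg 1: γ = 1/√(1 − 0.7200²) = 1/√0.4816 = 1.441; Δt_1 = 1.441 × 223.6 = 322.2 ns.
Leg 2: γ = 1/√(1 − 0.758²) = 1/√0.4254 = 1.533; Δt_2 = 1.533 × 639.6 = 980.6 ns.
Leg 3: 760.9 ns is already measured in the laboratory frame.
Total: 322.2 + 980.6 + 760.9 ns.

Δt = 2060 ns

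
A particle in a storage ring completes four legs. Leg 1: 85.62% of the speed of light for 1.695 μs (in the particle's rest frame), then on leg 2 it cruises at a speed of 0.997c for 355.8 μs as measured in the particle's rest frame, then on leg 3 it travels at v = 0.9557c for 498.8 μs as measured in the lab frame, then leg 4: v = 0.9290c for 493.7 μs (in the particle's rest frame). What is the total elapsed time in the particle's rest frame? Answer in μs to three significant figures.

τ = 998 μs

Leg 1: 1.695 μs is already measured in the particle's rest frame.
Leg 2: 355.8 μs is already measured in the particle's rest frame.
Leg 3: γ = 1/√(1 − 0.9557²) = 1/√0.08664 = 3.397; τ_3 = 498.8/3.397 = 146.8 μs.
Leg 4: 493.7 μs is already measured in the particle's rest frame.
Total: 1.695 + 355.8 + 146.8 + 493.7 μs.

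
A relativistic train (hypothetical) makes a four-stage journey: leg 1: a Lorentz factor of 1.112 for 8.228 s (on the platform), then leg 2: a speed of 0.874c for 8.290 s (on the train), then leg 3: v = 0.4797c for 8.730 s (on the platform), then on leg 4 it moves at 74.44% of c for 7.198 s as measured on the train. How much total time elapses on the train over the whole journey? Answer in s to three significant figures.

τ = 30.5 s

Leg 1: γ = 1.112; τ_1 = 8.228/1.112 = 7.399 s.
Leg 2: 8.290 s is already measured on the train.
Leg 3: γ = 1/√(1 − 0.4797²) = 1/√0.7699 = 1.140; τ_3 = 8.730/1.140 = 7.660 s.
Leg 4: 7.198 s is already measured on the train.
Total: 7.399 + 8.290 + 7.660 + 7.198 s.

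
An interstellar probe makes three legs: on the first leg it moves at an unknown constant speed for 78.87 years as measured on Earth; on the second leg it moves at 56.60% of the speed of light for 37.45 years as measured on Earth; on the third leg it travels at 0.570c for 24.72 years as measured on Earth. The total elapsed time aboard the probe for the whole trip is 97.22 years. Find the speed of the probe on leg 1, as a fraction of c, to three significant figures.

Leg 1: speed unknown; τ_1 = 78.87/γ_1.
Leg 2: β = 0.5660; γ = 1/√(1 − 0.5660²) = 1/√0.6796 = 1.213; τ_2 = 37.45/1.213 = 30.87 years.
Leg 3: γ = 1/√(1 − 0.570²) = 1/√0.6751 = 1.217; τ_3 = 24.72/1.217 = 20.31 years.
Total proper time: τ_1 + 30.87 + 20.31 = 97.22, so τ_1 = 97.22 − 51.19 = 46.03 years.
γ_1 = 78.87/46.03 = 1.713; β = √(1 − 1/γ²) = √0.6593.

β = 0.812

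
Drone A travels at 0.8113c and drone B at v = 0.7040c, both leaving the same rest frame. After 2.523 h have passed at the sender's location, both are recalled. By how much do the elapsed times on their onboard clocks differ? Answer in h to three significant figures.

A: γ = 1/√(1 − 0.8113²) = 1/√0.3418 = 1.710; τ_A = 2.523/1.710 = 1.475 h.
B: γ = 1/√(1 − 0.7040²) = 1/√0.5044 = 1.408; τ_B = 2.523/1.408 = 1.792 h.

|τ_A − τ_B| = 0.317 h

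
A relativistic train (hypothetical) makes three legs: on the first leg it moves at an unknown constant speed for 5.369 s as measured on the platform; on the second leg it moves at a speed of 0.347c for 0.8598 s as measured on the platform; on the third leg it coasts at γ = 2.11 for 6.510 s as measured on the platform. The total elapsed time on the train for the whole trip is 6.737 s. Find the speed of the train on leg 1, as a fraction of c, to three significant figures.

β = 0.848

Leg 1: speed unknown; τ_1 = 5.369/γ_1.
Leg 2: γ = 1/√(1 − 0.347²) = 1/√0.8796 = 1.066; τ_2 = 0.8598/1.066 = 0.8064 s.
Leg 3: γ = 2.11; τ_3 = 6.510/2.110 = 3.085 s.
Total proper time: τ_1 + 0.8064 + 3.085 = 6.737, so τ_1 = 6.737 − 3.892 = 2.845 s.
γ_1 = 5.369/2.845 = 1.887; β = √(1 − 1/γ²) = √0.7192.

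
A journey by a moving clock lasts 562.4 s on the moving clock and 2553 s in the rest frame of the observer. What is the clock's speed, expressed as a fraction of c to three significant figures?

v = 0.975c

The proper time is measured on the moving clock (both events occur at the clock's location); Δt is measured in the rest frame of the observer. γ = Δt/τ = 2553/562.4 = 4.539.
β = √(1 − 1/γ²) = √(1 − 0.04853) = √0.9515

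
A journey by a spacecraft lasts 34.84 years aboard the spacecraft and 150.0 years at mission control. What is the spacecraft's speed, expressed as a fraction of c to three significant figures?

v = 0.973c

The proper time is measured aboard the spacecraft (both events occur at the spacecraft's location); Δt is measured at mission control. γ = Δt/τ = 150.0/34.84 = 4.305.
β = √(1 − 1/γ²) = √(1 − 0.05395) = √0.9461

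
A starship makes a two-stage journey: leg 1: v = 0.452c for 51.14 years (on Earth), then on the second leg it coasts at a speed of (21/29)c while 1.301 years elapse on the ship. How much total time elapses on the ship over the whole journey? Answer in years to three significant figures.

τ = 46.9 years

Leg 1: γ = 1/√(1 − 0.452²) = 1/√0.7957 = 1.121; τ_1 = 51.14/1.121 = 45.62 years.
Leg 2: 1.301 years is already measured on the ship.
Total: 45.62 + 1.301 years.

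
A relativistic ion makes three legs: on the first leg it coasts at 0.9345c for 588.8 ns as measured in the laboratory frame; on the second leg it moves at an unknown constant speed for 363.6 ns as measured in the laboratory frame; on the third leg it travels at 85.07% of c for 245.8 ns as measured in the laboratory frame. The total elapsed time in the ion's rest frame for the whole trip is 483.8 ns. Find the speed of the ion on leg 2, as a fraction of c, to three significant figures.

Leg 1: γ = 1/√(1 − 0.9345²) = 1/√0.1267 = 2.809; τ_1 = 588.8/2.809 = 209.6 ns.
Leg 2: speed unknown; τ_2 = 363.6/γ_2.
Leg 3: β = 0.8507; γ = 1/√(1 − 0.8507²) = 1/√0.2763 = 1.902; τ_3 = 245.8/1.902 = 129.2 ns.
Total proper time: 209.6 + τ_2 + 129.2 = 483.8, so τ_2 = 483.8 − 338.8 = 145.0 ns.
γ_2 = 363.6/145.0 = 2.508; β = √(1 − 1/γ²) = √0.8410.

β = 0.917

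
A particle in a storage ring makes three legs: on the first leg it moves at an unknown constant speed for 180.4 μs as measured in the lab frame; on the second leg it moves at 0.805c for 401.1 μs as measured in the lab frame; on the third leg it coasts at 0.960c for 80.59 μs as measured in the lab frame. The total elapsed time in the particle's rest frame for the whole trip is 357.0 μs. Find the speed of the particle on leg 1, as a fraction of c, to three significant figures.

β = 0.845

Leg 1: speed unknown; τ_1 = 180.4/γ_1.
Leg 2: γ = 1/√(1 − 0.805²) = 1/√0.3520 = 1.686; τ_2 = 401.1/1.686 = 238.0 μs.
Leg 3: γ = 1/√(1 − 0.960²) = 25/7 ≈ 3.571; τ_3 = 80.59/3.571 = 22.57 μs.
Total proper time: τ_1 + 238.0 + 22.57 = 357.0, so τ_1 = 357.0 − 260.5 = 96.47 μs.
γ_1 = 180.4/96.47 = 1.870; β = √(1 − 1/γ²) = √0.7140.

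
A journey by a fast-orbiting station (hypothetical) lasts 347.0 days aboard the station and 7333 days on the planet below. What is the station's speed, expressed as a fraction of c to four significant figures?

β = 0.9989

The proper time is measured aboard the station (both events occur at the station's location); Δt is measured on the planet below. γ = Δt/τ = 7333/347.0 = 21.13.
β = √(1 − 1/γ²) = √(1 − 0.002239) = √0.9978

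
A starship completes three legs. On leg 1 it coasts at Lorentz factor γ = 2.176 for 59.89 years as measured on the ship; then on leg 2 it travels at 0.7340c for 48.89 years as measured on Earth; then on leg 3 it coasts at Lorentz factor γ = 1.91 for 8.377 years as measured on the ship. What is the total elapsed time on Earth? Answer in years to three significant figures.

Leg 1: γ = 2.176; Δt_1 = 2.176 × 59.89 = 130.3 years.
Leg 2: 48.89 years is already measured on Earth.
Leg 3: γ = 1.91; Δt_3 = 1.910 × 8.377 = 16.00 years.
Total: 130.3 + 48.89 + 16.00 years.

Δt = 195 years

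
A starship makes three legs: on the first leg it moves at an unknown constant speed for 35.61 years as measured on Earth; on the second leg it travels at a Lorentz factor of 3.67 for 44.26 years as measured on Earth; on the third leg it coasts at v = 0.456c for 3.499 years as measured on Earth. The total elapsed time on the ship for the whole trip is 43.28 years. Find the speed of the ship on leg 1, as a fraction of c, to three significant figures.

Leg 1: speed unknown; τ_1 = 35.61/γ_1.
Leg 2: γ = 3.67; τ_2 = 44.26/3.670 = 12.06 years.
Leg 3: γ = 1/√(1 − 0.456²) = 1/√0.7921 = 1.124; τ_3 = 3.499/1.124 = 3.114 years.
Total proper time: τ_1 + 12.06 + 3.114 = 43.28, so τ_1 = 43.28 − 15.17 = 28.11 years.
γ_1 = 35.61/28.11 = 1.267; β = √(1 − 1/γ²) = √0.3770.

β = 0.614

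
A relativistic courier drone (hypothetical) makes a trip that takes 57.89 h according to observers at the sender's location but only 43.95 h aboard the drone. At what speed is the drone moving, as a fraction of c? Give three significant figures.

The proper time is measured aboard the drone (both events occur at the drone's location); Δt is measured at the sender's location. γ = Δt/τ = 57.89/43.95 = 1.317.
β = √(1 − 1/γ²) = √(1 − 0.5764) = √0.4236

v = 0.651c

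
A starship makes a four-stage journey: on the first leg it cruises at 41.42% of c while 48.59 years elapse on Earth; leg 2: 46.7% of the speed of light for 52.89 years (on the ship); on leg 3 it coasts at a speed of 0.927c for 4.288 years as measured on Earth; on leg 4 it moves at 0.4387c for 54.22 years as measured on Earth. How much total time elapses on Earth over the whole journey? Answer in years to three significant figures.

Δt = 167 years

Leg 1: 48.59 years is already measured on Earth.
Leg 2: β = 0.467; γ = 1/√(1 − 0.467²) = 1/√0.7819 = 1.131; Δt_2 = 1.131 × 52.89 = 59.81 years.
Leg 3: 4.288 years is already measured on Earth.
Leg 4: 54.22 years is already measured on Earth.
Total: 48.59 + 59.81 + 4.288 + 54.22 years.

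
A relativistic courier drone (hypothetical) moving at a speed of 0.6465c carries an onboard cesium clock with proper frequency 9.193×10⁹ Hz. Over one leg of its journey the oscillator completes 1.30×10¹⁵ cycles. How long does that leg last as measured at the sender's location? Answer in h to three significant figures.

Δt = 51.5 h

γ = 1/√(1 − 0.6465²) = 1/√0.5820 = 1.311
Proper time for N cycles: τ = N/f = 1.30×10¹⁵/(9.193×10⁹) = 1.414×10⁵ s = 39.28 h.
Lab-frame duration Δt = γτ = 1.311 × 39.28 = 51.49 h.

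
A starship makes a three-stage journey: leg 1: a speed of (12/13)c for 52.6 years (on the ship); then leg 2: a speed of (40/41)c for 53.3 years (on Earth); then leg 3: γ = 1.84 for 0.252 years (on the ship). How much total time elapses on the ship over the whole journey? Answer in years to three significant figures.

τ = 64.6 years

Leg 1: 52.6 years is already measured on the ship.
Leg 2: γ = 1/√(1 − (40/41)²) = 41/9 ≈ 4.556; τ_2 = 53.3/4.556 = 11.70 years.
Leg 3: 0.252 years is already measured on the ship.
Total: 52.60 + 11.70 + 0.2520 years.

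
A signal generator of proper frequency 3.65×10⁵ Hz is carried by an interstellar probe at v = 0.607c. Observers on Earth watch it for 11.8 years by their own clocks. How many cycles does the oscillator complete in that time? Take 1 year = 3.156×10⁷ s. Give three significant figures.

N = 1.08×10¹⁴

γ = 1/√(1 − 0.607²) = 1/√0.6316 = 1.258
During 11.8 years of lab time, the oscillator's proper time advances by τ = Δt/γ = 11.8/1.258 = 9.377 years = 2.960×10⁸ s.
N = f × τ = 3.65×10⁵ × 2.960×10⁸ = 1.080×10¹⁴.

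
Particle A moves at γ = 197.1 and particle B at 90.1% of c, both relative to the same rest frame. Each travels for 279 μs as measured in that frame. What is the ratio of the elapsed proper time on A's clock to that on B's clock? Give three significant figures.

A: γ = 197.1. B: β = 0.901; γ = 1/√(1 − 0.901²) = 1/√0.1882 = 2.305.
τ_A/τ_B = γ_B/γ_A = 2.305/197.1 = 0.01170, so τ_A/τ_B = 0.01170.

τ_A/τ_B = 0.0117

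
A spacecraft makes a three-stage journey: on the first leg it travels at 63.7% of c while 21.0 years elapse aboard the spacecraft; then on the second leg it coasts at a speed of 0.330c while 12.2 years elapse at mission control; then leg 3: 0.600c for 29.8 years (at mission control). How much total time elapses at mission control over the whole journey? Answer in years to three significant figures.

Δt = 69.2 years

Leg 1: β = 0.637; γ = 1/√(1 − 0.637²) = 1/√0.5942 = 1.297; Δt_1 = 1.297 × 21.0 = 27.24 years.
Leg 2: 12.2 years is already measured at mission control.
Leg 3: 29.8 years is already measured at mission control.
Total: 27.24 + 12.20 + 29.80 years.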